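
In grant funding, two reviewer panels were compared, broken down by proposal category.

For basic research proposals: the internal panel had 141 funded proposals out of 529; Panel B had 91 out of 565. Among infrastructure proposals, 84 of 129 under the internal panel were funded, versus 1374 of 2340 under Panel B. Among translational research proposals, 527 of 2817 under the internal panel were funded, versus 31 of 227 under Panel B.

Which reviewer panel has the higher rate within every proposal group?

the internal panel

Basic research: the internal panel 141/529 = 26.7%, Panel B 91/565 = 16.1% → the internal panel
Infrastructure: the internal panel 84/129 = 65.1%, Panel B 1374/2340 = 58.7% → the internal panel
Translational research: the internal panel 527/2817 = 18.7%, Panel B 31/227 = 13.7% → the internal panel
The internal panel has the higher rate in all 3 groups.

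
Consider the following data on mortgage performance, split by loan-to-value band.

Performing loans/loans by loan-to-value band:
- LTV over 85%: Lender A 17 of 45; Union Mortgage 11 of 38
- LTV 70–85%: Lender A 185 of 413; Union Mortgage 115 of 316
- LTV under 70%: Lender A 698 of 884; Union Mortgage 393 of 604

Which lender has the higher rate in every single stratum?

Lender A

LTV over 85%: Lender A 17/45 = 37.8%, Union Mortgage 11/38 = 28.9% → Lender A
LTV 70–85%: Lender A 185/413 = 44.8%, Union Mortgage 115/316 = 36.4% → Lender A
LTV under 70%: Lender A 698/884 = 79.0%, Union Mortgage 393/604 = 65.1% → Lender A
Lender A has the higher rate in all 3 groups.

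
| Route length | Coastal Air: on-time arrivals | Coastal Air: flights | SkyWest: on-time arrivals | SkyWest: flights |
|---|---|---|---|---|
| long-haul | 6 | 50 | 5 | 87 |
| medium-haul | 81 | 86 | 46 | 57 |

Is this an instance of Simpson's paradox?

Long-haul: Coastal Air 6/50 = 12.0%, SkyWest 5/87 = 5.7% → Coastal Air
Medium-haul: Coastal Air 81/86 = 94.2%, SkyWest 46/57 = 80.7% → Coastal Air
Overall: Coastal Air 87/136 = 64.0%, SkyWest 51/144 = 35.4% → Coastal Air
Coastal Air wins overall and in every route group — no reversal.

No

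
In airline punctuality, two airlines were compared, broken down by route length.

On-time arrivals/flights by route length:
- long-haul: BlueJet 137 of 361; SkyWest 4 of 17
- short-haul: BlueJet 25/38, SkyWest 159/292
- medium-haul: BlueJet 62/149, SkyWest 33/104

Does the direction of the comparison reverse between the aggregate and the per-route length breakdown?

Long-haul: BlueJet 137/361 = 38.0%, SkyWest 4/17 = 23.5% → BlueJet
Short-haul: BlueJet 25/38 = 65.8%, SkyWest 159/292 = 54.5% → BlueJet
Medium-haul: BlueJet 62/149 = 41.6%, SkyWest 33/104 = 31.7% → BlueJet
Overall: BlueJet 224/548 = 40.9%, SkyWest 196/413 = 47.5% → SkyWest
BlueJet wins each route group but SkyWest wins overall — the comparison reverses. BlueJet's flights skew toward long-haul, which has a lower base rate.

Yes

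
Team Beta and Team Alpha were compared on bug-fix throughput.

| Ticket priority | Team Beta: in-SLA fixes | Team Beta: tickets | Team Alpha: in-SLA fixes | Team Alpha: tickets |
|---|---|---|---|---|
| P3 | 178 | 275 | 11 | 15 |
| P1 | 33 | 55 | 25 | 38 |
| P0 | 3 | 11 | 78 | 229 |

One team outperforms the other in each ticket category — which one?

P3: Team Beta 178/275 = 64.7%, Team Alpha 11/15 = 73.3% → Team Alpha
P1: Team Beta 33/55 = 60.0%, Team Alpha 25/38 = 65.8% → Team Alpha
P0: Team Beta 3/11 = 27.3%, Team Alpha 78/229 = 34.1% → Team Alpha
Team Alpha has the higher rate in all 3 groups.

Team Alpha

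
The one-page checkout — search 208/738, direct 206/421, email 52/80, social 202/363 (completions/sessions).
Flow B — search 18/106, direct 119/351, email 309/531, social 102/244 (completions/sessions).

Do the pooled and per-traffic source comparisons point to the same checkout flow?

Search: the one-page checkout 208/738 = 28.2%, Flow B 18/106 = 17.0% → the one-page checkout
Direct: the one-page checkout 206/421 = 48.9%, Flow B 119/351 = 33.9% → the one-page checkout
Email: the one-page checkout 52/80 = 65.0%, Flow B 309/531 = 58.2% → the one-page checkout
Social: the one-page checkout 202/363 = 55.6%, Flow B 102/244 = 41.8% → the one-page checkout
Overall: the one-page checkout 668/1602 = 41.7%, Flow B 548/1232 = 44.5% → Flow B
The one-page checkout wins each traffic group but Flow B wins overall — the comparison reverses. The one-page checkout's sessions skew toward search, which has a lower base rate.

No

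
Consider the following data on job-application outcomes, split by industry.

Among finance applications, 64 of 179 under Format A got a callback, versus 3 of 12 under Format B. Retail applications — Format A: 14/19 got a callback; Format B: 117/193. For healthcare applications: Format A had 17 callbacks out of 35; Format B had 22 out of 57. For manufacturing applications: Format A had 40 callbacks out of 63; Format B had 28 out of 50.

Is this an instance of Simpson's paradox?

Yes

Finance: Format A 64/179 = 35.8%, Format B 3/12 = 25.0% → Format A
Retail: Format A 14/19 = 73.7%, Format B 117/193 = 60.6% → Format A
Healthcare: Format A 17/35 = 48.6%, Format B 22/57 = 38.6% → Format A
Manufacturing: Format A 40/63 = 63.5%, Format B 28/50 = 56.0% → Format A
Overall: Format A 135/296 = 45.6%, Format B 170/312 = 54.5% → Format B
Format A wins each industry group but Format B wins overall — the comparison reverses. Format A's applications skew toward finance, which has a lower base rate.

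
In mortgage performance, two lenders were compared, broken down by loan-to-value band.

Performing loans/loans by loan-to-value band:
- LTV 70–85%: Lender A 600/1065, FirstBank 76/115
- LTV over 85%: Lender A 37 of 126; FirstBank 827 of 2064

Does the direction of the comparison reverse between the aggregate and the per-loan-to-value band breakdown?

LTV 70–85%: Lender A 600/1065 = 56.3%, FirstBank 76/115 = 66.1% → FirstBank
LTV over 85%: Lender A 37/126 = 29.4%, FirstBank 827/2064 = 40.1% → FirstBank
Overall: Lender A 637/1191 = 53.5%, FirstBank 903/2179 = 41.4% → Lender A
FirstBank wins each loan-to-value group but Lender A wins overall — the comparison reverses. FirstBank's loans skew toward LTV over 85%, which has a lower base rate.

Yes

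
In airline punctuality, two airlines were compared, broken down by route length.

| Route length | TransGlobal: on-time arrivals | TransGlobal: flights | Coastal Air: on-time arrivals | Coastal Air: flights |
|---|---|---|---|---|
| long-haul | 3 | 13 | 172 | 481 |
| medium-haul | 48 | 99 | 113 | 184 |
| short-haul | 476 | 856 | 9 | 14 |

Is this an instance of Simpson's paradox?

Long-haul: TransGlobal 3/13 = 23.1%, Coastal Air 172/481 = 35.8% → Coastal Air
Medium-haul: TransGlobal 48/99 = 48.5%, Coastal Air 113/184 = 61.4% → Coastal Air
Short-haul: TransGlobal 476/856 = 55.6%, Coastal Air 9/14 = 64.3% → Coastal Air
Overall: TransGlobal 527/968 = 54.4%, Coastal Air 294/679 = 43.3% → TransGlobal
Coastal Air wins each route group but TransGlobal wins overall — the comparison reverses. Coastal Air's flights skew toward long-haul, which has a lower base rate.

Yes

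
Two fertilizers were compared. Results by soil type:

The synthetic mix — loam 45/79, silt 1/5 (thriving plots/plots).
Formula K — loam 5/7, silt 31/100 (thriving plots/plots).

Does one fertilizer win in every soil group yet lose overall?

Loam: the synthetic mix 45/79 = 57.0%, Formula K 5/7 = 71.4% → Formula K
Silt: the synthetic mix 1/5 = 20.0%, Formula K 31/100 = 31.0% → Formula K
Overall: the synthetic mix 46/84 = 54.8%, Formula K 36/107 = 33.6% → the synthetic mix
Formula K wins each soil group but the synthetic mix wins overall — the comparison reverses. Formula K's plots skew toward silt, which has a lower base rate.

Yes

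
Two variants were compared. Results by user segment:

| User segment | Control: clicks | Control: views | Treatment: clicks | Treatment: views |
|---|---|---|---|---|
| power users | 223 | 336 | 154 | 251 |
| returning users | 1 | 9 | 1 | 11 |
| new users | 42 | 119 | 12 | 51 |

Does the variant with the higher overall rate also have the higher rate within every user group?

Yes

Power users: Control 223/336 = 66.4%, Treatment 154/251 = 61.4% → Control
Returning users: Control 1/9 = 11.1%, Treatment 1/11 = 9.1% → Control
New users: Control 42/119 = 35.3%, Treatment 12/51 = 23.5% → Control
Overall: Control 266/464 = 57.3%, Treatment 167/313 = 53.4% → Control
Control wins overall and in every user group — no reversal.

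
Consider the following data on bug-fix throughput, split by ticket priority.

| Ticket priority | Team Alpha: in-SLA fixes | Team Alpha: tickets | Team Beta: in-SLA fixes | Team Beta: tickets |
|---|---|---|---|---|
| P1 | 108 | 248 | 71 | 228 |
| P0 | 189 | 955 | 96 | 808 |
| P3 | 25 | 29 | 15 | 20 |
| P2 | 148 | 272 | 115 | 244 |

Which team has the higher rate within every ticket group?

P1: Team Alpha 108/248 = 43.5%, Team Beta 71/228 = 31.1% → Team Alpha
P0: Team Alpha 189/955 = 19.8%, Team Beta 96/808 = 11.9% → Team Alpha
P3: Team Alpha 25/29 = 86.2%, Team Beta 15/20 = 75.0% → Team Alpha
P2: Team Alpha 148/272 = 54.4%, Team Beta 115/244 = 47.1% → Team Alpha
Team Alpha has the higher rate in all 4 groups.

Team Alpha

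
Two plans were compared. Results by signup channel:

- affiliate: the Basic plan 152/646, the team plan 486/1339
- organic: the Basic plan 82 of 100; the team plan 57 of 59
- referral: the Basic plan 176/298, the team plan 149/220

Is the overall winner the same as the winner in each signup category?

Affiliate: the Basic plan 152/646 = 23.5%, the team plan 486/1339 = 36.3% → the team plan
Organic: the Basic plan 82/100 = 82.0%, the team plan 57/59 = 96.6% → the team plan
Referral: the Basic plan 176/298 = 59.1%, the team plan 149/220 = 67.7% → the team plan
Overall: the Basic plan 410/1044 = 39.3%, the team plan 692/1618 = 42.8% → the team plan
The team plan wins overall and in every signup group — no reversal.

Yes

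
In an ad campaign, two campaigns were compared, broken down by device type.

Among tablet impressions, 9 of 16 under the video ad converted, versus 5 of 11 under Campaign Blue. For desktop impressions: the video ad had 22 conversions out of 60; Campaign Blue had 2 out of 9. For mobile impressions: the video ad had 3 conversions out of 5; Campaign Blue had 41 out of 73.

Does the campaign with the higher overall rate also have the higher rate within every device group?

No

Tablet: the video ad 9/16 = 56.2%, Campaign Blue 5/11 = 45.5% → the video ad
Desktop: the video ad 22/60 = 36.7%, Campaign Blue 2/9 = 22.2% → the video ad
Mobile: the video ad 3/5 = 60.0%, Campaign Blue 41/73 = 56.2% → the video ad
Overall: the video ad 34/81 = 42.0%, Campaign Blue 48/93 = 51.6% → Campaign Blue
The video ad wins each device group but Campaign Blue wins overall — the comparison reverses. The video ad's impressions skew toward desktop, which has a lower base rate.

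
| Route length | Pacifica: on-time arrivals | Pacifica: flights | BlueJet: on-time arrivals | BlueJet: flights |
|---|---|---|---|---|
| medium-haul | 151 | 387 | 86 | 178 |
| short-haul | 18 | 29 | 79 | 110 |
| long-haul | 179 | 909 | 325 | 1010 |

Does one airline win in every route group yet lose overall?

Medium-haul: Pacifica 151/387 = 39.0%, BlueJet 86/178 = 48.3% → BlueJet
Short-haul: Pacifica 18/29 = 62.1%, BlueJet 79/110 = 71.8% → BlueJet
Long-haul: Pacifica 179/909 = 19.7%, BlueJet 325/1010 = 32.2% → BlueJet
Overall: Pacifica 348/1325 = 26.3%, BlueJet 490/1298 = 37.8% → BlueJet
BlueJet wins overall and in every route group — no reversal.

No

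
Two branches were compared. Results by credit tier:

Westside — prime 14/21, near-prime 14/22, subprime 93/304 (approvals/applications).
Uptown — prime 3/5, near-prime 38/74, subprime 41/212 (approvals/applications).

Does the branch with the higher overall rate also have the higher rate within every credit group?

Prime: Westside 14/21 = 66.7%, Uptown 3/5 = 60.0% → Westside
Near-prime: Westside 14/22 = 63.6%, Uptown 38/74 = 51.4% → Westside
Subprime: Westside 93/304 = 30.6%, Uptown 41/212 = 19.3% → Westside
Overall: Westside 121/347 = 34.9%, Uptown 82/291 = 28.2% → Westside
Westside wins overall and in every credit group — no reversal.

Yes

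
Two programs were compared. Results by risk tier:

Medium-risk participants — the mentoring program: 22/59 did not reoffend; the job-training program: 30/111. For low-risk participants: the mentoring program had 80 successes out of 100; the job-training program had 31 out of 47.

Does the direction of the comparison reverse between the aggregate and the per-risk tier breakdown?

Medium-risk: the mentoring program 22/59 = 37.3%, the job-training program 30/111 = 27.0% → the mentoring program
Low-risk: the mentoring program 80/100 = 80.0%, the job-training program 31/47 = 66.0% → the mentoring program
Overall: the mentoring program 102/159 = 64.2%, the job-training program 61/158 = 38.6% → the mentoring program
The mentoring program wins overall and in every risk group — no reversal.

No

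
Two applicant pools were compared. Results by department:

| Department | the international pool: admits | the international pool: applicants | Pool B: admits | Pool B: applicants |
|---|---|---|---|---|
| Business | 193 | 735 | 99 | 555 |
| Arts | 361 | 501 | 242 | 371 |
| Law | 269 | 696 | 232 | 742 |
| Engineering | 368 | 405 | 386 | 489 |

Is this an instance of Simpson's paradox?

No

Business: the international pool 193/735 = 26.3%, Pool B 99/555 = 17.8% → the international pool
Arts: the international pool 361/501 = 72.1%, Pool B 242/371 = 65.2% → the international pool
Law: the international pool 269/696 = 38.6%, Pool B 232/742 = 31.3% → the international pool
Engineering: the international pool 368/405 = 90.9%, Pool B 386/489 = 78.9% → the international pool
Overall: the international pool 1191/2337 = 51.0%, Pool B 959/2157 = 44.5% → the international pool
The international pool wins overall and in every department group — no reversal.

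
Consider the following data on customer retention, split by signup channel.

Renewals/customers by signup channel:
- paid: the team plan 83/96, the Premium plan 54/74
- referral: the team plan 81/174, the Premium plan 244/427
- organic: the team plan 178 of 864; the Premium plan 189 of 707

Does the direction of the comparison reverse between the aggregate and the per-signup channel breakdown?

No

Paid: the team plan 83/96 = 86.5%, the Premium plan 54/74 = 73.0% → the team plan
Referral: the team plan 81/174 = 46.6%, the Premium plan 244/427 = 57.1% → the Premium plan
Organic: the team plan 178/864 = 20.6%, the Premium plan 189/707 = 26.7% → the Premium plan
Overall: the team plan 342/1134 = 30.2%, the Premium plan 487/1208 = 40.3% → the Premium plan
Neither sweeps: the team plan wins 1 of 3 groups, the Premium plan wins 2. The Premium plan wins overall but not every group — no Simpson reversal.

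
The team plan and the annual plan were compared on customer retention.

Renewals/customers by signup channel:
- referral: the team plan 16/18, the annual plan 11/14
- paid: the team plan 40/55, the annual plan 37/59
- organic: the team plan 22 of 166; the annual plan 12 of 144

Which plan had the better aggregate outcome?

the team plan

Referral: the team plan 16/18 = 88.9%, the annual plan 11/14 = 78.6% → the team plan
Paid: the team plan 40/55 = 72.7%, the annual plan 37/59 = 62.7% → the team plan
Organic: the team plan 22/166 = 13.3%, the annual plan 12/144 = 8.3% → the team plan
Overall: the team plan 78/239 = 32.6%, the annual plan 60/217 = 27.6% → the team plan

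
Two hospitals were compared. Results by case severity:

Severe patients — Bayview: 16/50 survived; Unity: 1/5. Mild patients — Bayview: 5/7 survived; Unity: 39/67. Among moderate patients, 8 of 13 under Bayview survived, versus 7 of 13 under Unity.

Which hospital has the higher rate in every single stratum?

Bayview

Severe: Bayview 16/50 = 32.0%, Unity 1/5 = 20.0% → Bayview
Mild: Bayview 5/7 = 71.4%, Unity 39/67 = 58.2% → Bayview
Moderate: Bayview 8/13 = 61.5%, Unity 7/13 = 53.8% → Bayview
Bayview has the higher rate in all 3 groups.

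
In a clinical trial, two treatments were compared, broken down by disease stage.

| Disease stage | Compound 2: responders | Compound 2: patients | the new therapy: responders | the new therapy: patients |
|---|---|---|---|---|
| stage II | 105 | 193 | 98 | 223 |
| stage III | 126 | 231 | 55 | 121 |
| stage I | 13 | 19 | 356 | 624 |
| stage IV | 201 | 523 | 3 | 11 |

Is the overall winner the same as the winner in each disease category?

No

Stage II: Compound 2 105/193 = 54.4%, the new therapy 98/223 = 43.9% → Compound 2
Stage III: Compound 2 126/231 = 54.5%, the new therapy 55/121 = 45.5% → Compound 2
Stage I: Compound 2 13/19 = 68.4%, the new therapy 356/624 = 57.1% → Compound 2
Stage IV: Compound 2 201/523 = 38.4%, the new therapy 3/11 = 27.3% → Compound 2
Overall: Compound 2 445/966 = 46.1%, the new therapy 512/979 = 52.3% → the new therapy
Compound 2 wins each disease group but the new therapy wins overall — the comparison reverses. Compound 2's patients skew toward stage IV, which has a lower base rate.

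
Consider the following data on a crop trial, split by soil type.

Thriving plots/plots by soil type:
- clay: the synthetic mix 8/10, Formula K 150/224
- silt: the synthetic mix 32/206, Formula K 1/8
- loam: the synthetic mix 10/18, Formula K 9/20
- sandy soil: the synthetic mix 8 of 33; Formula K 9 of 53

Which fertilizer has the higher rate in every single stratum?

the synthetic mix

Clay: the synthetic mix 8/10 = 80.0%, Formula K 150/224 = 67.0% → the synthetic mix
Silt: the synthetic mix 32/206 = 15.5%, Formula K 1/8 = 12.5% → the synthetic mix
Loam: the synthetic mix 10/18 = 55.6%, Formula K 9/20 = 45.0% → the synthetic mix
Sandy soil: the synthetic mix 8/33 = 24.2%, Formula K 9/53 = 17.0% → the synthetic mix
The synthetic mix has the higher rate in all 4 groups.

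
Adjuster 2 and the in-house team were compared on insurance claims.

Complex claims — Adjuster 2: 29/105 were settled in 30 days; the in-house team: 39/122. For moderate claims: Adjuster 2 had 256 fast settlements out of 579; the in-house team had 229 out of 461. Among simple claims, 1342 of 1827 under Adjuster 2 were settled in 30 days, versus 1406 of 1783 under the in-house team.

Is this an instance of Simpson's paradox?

Complex: Adjuster 2 29/105 = 27.6%, the in-house team 39/122 = 32.0% → the in-house team
Moderate: Adjuster 2 256/579 = 44.2%, the in-house team 229/461 = 49.7% → the in-house team
Simple: Adjuster 2 1342/1827 = 73.5%, the in-house team 1406/1783 = 78.9% → the in-house team
Overall: Adjuster 2 1627/2511 = 64.8%, the in-house team 1674/2366 = 70.8% → the in-house team
The in-house team wins overall and in every claim group — no reversal.

No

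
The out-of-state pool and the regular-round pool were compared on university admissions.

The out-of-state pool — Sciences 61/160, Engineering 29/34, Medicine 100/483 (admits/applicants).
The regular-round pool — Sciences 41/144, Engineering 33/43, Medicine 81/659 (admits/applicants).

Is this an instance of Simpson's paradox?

Sciences: the out-of-state pool 61/160 = 38.1%, the regular-round pool 41/144 = 28.5% → the out-of-state pool
Engineering: the out-of-state pool 29/34 = 85.3%, the regular-round pool 33/43 = 76.7% → the out-of-state pool
Medicine: the out-of-state pool 100/483 = 20.7%, the regular-round pool 81/659 = 12.3% → the out-of-state pool
Overall: the out-of-state pool 190/677 = 28.1%, the regular-round pool 155/846 = 18.3% → the out-of-state pool
The out-of-state pool wins overall and in every department group — no reversal.

No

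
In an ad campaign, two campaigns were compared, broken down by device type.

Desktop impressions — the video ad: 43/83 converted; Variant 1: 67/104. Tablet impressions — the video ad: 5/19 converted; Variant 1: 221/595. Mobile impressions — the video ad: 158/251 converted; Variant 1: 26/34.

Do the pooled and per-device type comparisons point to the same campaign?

Desktop: the video ad 43/83 = 51.8%, Variant 1 67/104 = 64.4% → Variant 1
Tablet: the video ad 5/19 = 26.3%, Variant 1 221/595 = 37.1% → Variant 1
Mobile: the video ad 158/251 = 62.9%, Variant 1 26/34 = 76.5% → Variant 1
Overall: the video ad 206/353 = 58.4%, Variant 1 314/733 = 42.8% → the video ad
Variant 1 wins each device group but the video ad wins overall — the comparison reverses. Variant 1's impressions skew toward tablet, which has a lower base rate.

No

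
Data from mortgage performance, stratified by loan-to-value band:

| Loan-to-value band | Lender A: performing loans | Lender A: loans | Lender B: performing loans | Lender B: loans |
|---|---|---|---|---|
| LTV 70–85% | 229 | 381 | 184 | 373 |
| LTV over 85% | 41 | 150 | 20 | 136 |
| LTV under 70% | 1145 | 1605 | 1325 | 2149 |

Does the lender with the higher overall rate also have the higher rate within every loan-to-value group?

LTV 70–85%: Lender A 229/381 = 60.1%, Lender B 184/373 = 49.3% → Lender A
LTV over 85%: Lender A 41/150 = 27.3%, Lender B 20/136 = 14.7% → Lender A
LTV under 70%: Lender A 1145/1605 = 71.3%, Lender B 1325/2149 = 61.7% → Lender A
Overall: Lender A 1415/2136 = 66.2%, Lender B 1529/2658 = 57.5% → Lender A
Lender A wins overall and in every loan-to-value group — no reversal.

Yes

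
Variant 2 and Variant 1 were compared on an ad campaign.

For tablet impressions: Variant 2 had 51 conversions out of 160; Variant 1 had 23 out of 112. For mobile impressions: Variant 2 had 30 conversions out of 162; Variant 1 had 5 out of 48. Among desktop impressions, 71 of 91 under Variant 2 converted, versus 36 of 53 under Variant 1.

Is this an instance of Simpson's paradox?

No

Tablet: Variant 2 51/160 = 31.9%, Variant 1 23/112 = 20.5% → Variant 2
Mobile: Variant 2 30/162 = 18.5%, Variant 1 5/48 = 10.4% → Variant 2
Desktop: Variant 2 71/91 = 78.0%, Variant 1 36/53 = 67.9% → Variant 2
Overall: Variant 2 152/413 = 36.8%, Variant 1 64/213 = 30.0% → Variant 2
Variant 2 wins overall and in every device group — no reversal.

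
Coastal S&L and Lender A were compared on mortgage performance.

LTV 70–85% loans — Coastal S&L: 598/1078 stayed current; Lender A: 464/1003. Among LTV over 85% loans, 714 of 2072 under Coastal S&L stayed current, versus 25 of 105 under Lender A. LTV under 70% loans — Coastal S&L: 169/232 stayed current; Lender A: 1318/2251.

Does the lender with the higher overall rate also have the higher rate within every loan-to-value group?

LTV 70–85%: Coastal S&L 598/1078 = 55.5%, Lender A 464/1003 = 46.3% → Coastal S&L
LTV over 85%: Coastal S&L 714/2072 = 34.5%, Lender A 25/105 = 23.8% → Coastal S&L
LTV under 70%: Coastal S&L 169/232 = 72.8%, Lender A 1318/2251 = 58.6% → Coastal S&L
Overall: Coastal S&L 1481/3382 = 43.8%, Lender A 1807/3359 = 53.8% → Lender A
Coastal S&L wins each loan-to-value group but Lender A wins overall — the comparison reverses. Coastal S&L's loans skew toward LTV over 85%, which has a lower base rate.

No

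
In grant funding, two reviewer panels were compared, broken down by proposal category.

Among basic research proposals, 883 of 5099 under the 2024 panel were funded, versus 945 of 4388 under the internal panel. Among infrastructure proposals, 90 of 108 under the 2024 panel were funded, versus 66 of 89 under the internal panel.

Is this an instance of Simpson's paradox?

No

Basic research: the 2024 panel 883/5099 = 17.3%, the internal panel 945/4388 = 21.5% → the internal panel
Infrastructure: the 2024 panel 90/108 = 83.3%, the internal panel 66/89 = 74.2% → the 2024 panel
Overall: the 2024 panel 973/5207 = 18.7%, the internal panel 1011/4477 = 22.6% → the internal panel
Neither sweeps: the 2024 panel wins 1 of 2 groups, the internal panel wins 1. The internal panel wins overall but not every group — no Simpson reversal.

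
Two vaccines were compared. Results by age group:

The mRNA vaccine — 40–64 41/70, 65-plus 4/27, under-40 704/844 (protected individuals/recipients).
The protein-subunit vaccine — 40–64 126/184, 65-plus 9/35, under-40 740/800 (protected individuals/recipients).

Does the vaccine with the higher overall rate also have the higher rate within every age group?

Yes

40–64: the mRNA vaccine 41/70 = 58.6%, the protein-subunit vaccine 126/184 = 68.5% → the protein-subunit vaccine
65-plus: the mRNA vaccine 4/27 = 14.8%, the protein-subunit vaccine 9/35 = 25.7% → the protein-subunit vaccine
Under-40: the mRNA vaccine 704/844 = 83.4%, the protein-subunit vaccine 740/800 = 92.5% → the protein-subunit vaccine
Overall: the mRNA vaccine 749/941 = 79.6%, the protein-subunit vaccine 875/1019 = 85.9% → the protein-subunit vaccine
The protein-subunit vaccine wins overall and in every age group — no reversal.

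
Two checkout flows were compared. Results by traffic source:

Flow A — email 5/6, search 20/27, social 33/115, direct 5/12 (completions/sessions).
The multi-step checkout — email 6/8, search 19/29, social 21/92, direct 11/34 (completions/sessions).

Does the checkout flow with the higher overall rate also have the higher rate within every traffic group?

Email: Flow A 5/6 = 83.3%, the multi-step checkout 6/8 = 75.0% → Flow A
Search: Flow A 20/27 = 74.1%, the multi-step checkout 19/29 = 65.5% → Flow A
Social: Flow A 33/115 = 28.7%, the multi-step checkout 21/92 = 22.8% → Flow A
Direct: Flow A 5/12 = 41.7%, the multi-step checkout 11/34 = 32.4% → Flow A
Overall: Flow A 63/160 = 39.4%, the multi-step checkout 57/163 = 35.0% → Flow A
Flow A wins overall and in every traffic group — no reversal.

Yes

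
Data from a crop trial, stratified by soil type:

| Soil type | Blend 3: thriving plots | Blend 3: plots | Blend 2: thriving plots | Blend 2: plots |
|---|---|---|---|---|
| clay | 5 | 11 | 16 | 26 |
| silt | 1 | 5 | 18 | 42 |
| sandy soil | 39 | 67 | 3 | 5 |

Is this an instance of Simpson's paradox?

Yes

Clay: Blend 3 5/11 = 45.5%, Blend 2 16/26 = 61.5% → Blend 2
Silt: Blend 3 1/5 = 20.0%, Blend 2 18/42 = 42.9% → Blend 2
Sandy soil: Blend 3 39/67 = 58.2%, Blend 2 3/5 = 60.0% → Blend 2
Overall: Blend 3 45/83 = 54.2%, Blend 2 37/73 = 50.7% → Blend 3
Blend 2 wins each soil group but Blend 3 wins overall — the comparison reverses. Blend 2's plots skew toward silt, which has a lower base rate.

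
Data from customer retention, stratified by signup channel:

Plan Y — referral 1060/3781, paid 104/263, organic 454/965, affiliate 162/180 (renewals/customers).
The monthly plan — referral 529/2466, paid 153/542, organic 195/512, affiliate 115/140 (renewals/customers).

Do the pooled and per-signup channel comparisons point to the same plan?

Yes

Referral: Plan Y 1060/3781 = 28.0%, the monthly plan 529/2466 = 21.5% → Plan Y
Paid: Plan Y 104/263 = 39.5%, the monthly plan 153/542 = 28.2% → Plan Y
Organic: Plan Y 454/965 = 47.0%, the monthly plan 195/512 = 38.1% → Plan Y
Affiliate: Plan Y 162/180 = 90.0%, the monthly plan 115/140 = 82.1% → Plan Y
Overall: Plan Y 1780/5189 = 34.3%, the monthly plan 992/3660 = 27.1% → Plan Y
Plan Y wins overall and in every signup group — no reversal.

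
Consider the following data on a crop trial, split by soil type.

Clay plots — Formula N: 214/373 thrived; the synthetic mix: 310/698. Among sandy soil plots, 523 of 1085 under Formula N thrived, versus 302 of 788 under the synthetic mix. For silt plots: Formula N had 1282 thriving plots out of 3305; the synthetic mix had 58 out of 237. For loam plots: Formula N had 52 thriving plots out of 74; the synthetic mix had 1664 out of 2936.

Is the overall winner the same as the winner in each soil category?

Clay: Formula N 214/373 = 57.4%, the synthetic mix 310/698 = 44.4% → Formula N
Sandy soil: Formula N 523/1085 = 48.2%, the synthetic mix 302/788 = 38.3% → Formula N
Silt: Formula N 1282/3305 = 38.8%, the synthetic mix 58/237 = 24.5% → Formula N
Loam: Formula N 52/74 = 70.3%, the synthetic mix 1664/2936 = 56.7% → Formula N
Overall: Formula N 2071/4837 = 42.8%, the synthetic mix 2334/4659 = 50.1% → the synthetic mix
Formula N wins each soil group but the synthetic mix wins overall — the comparison reverses. Formula N's plots skew toward silt, which has a lower base rate.

No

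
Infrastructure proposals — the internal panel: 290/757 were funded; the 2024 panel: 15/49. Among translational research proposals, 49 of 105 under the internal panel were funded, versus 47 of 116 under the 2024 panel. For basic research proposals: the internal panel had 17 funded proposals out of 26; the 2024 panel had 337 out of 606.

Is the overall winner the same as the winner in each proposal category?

No

Infrastructure: the internal panel 290/757 = 38.3%, the 2024 panel 15/49 = 30.6% → the internal panel
Translational research: the internal panel 49/105 = 46.7%, the 2024 panel 47/116 = 40.5% → the internal panel
Basic research: the internal panel 17/26 = 65.4%, the 2024 panel 337/606 = 55.6% → the internal panel
Overall: the internal panel 356/888 = 40.1%, the 2024 panel 399/771 = 51.8% → the 2024 panel
The internal panel wins each proposal group but the 2024 panel wins overall — the comparison reverses. The internal panel's proposals skew toward infrastructure, which has a lower base rate.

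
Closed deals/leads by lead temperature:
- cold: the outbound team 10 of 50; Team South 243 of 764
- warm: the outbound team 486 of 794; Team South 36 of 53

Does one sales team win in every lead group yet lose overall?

Cold: the outbound team 10/50 = 20.0%, Team South 243/764 = 31.8% → Team South
Warm: the outbound team 486/794 = 61.2%, Team South 36/53 = 67.9% → Team South
Overall: the outbound team 496/844 = 58.8%, Team South 279/817 = 34.1% → the outbound team
Team South wins each lead group but the outbound team wins overall — the comparison reverses. Team South's leads skew toward cold, which has a lower base rate.

Yes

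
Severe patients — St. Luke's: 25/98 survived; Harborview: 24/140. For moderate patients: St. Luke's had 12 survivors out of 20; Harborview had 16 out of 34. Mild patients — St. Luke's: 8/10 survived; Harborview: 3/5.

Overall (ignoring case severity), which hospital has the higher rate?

Severe: St. Luke's 25/98 = 25.5%, Harborview 24/140 = 17.1% → St. Luke's
Moderate: St. Luke's 12/20 = 60.0%, Harborview 16/34 = 47.1% → St. Luke's
Mild: St. Luke's 8/10 = 80.0%, Harborview 3/5 = 60.0% → St. Luke's
Overall: St. Luke's 45/128 = 35.2%, Harborview 43/179 = 24.0% → St. Luke's

St. Luke's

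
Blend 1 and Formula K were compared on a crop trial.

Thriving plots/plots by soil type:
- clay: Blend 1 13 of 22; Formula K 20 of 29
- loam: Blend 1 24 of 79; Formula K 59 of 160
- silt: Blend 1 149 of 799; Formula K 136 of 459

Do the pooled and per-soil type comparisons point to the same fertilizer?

Yes

Clay: Blend 1 13/22 = 59.1%, Formula K 20/29 = 69.0% → Formula K
Loam: Blend 1 24/79 = 30.4%, Formula K 59/160 = 36.9% → Formula K
Silt: Blend 1 149/799 = 18.6%, Formula K 136/459 = 29.6% → Formula K
Overall: Blend 1 186/900 = 20.7%, Formula K 215/648 = 33.2% → Formula K
Formula K wins overall and in every soil group — no reversal.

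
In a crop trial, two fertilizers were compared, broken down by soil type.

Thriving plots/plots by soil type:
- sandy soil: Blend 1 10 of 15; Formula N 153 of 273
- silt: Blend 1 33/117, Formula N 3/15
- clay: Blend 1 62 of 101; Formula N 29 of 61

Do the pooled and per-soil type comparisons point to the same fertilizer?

Sandy soil: Blend 1 10/15 = 66.7%, Formula N 153/273 = 56.0% → Blend 1
Silt: Blend 1 33/117 = 28.2%, Formula N 3/15 = 20.0% → Blend 1
Clay: Blend 1 62/101 = 61.4%, Formula N 29/61 = 47.5% → Blend 1
Overall: Blend 1 105/233 = 45.1%, Formula N 185/349 = 53.0% → Formula N
Blend 1 wins each soil group but Formula N wins overall — the comparison reverses. Blend 1's plots skew toward silt, which has a lower base rate.

No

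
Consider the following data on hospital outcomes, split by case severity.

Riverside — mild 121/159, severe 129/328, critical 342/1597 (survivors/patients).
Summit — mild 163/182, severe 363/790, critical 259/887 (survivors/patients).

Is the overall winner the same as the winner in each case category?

Mild: Riverside 121/159 = 76.1%, Summit 163/182 = 89.6% → Summit
Severe: Riverside 129/328 = 39.3%, Summit 363/790 = 45.9% → Summit
Critical: Riverside 342/1597 = 21.4%, Summit 259/887 = 29.2% → Summit
Overall: Riverside 592/2084 = 28.4%, Summit 785/1859 = 42.2% → Summit
Summit wins overall and in every case group — no reversal.

Yes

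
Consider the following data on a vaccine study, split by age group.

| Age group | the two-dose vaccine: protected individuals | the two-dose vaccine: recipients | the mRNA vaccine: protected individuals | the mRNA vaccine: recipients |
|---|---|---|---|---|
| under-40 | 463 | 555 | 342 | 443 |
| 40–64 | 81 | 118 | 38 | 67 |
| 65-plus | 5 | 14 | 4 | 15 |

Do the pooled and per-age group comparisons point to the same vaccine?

Under-40: the two-dose vaccine 463/555 = 83.4%, the mRNA vaccine 342/443 = 77.2% → the two-dose vaccine
40–64: the two-dose vaccine 81/118 = 68.6%, the mRNA vaccine 38/67 = 56.7% → the two-dose vaccine
65-plus: the two-dose vaccine 5/14 = 35.7%, the mRNA vaccine 4/15 = 26.7% → the two-dose vaccine
Overall: the two-dose vaccine 549/687 = 79.9%, the mRNA vaccine 384/525 = 73.1% → the two-dose vaccine
The two-dose vaccine wins overall and in every age group — no reversal.

Yes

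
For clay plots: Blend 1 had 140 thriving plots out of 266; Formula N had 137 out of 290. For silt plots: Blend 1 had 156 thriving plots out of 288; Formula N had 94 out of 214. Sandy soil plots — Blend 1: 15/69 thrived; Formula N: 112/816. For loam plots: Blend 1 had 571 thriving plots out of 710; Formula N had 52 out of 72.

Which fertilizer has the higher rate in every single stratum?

Blend 1

Clay: Blend 1 140/266 = 52.6%, Formula N 137/290 = 47.2% → Blend 1
Silt: Blend 1 156/288 = 54.2%, Formula N 94/214 = 43.9% → Blend 1
Sandy soil: Blend 1 15/69 = 21.7%, Formula N 112/816 = 13.7% → Blend 1
Loam: Blend 1 571/710 = 80.4%, Formula N 52/72 = 72.2% → Blend 1
Blend 1 has the higher rate in all 4 groups.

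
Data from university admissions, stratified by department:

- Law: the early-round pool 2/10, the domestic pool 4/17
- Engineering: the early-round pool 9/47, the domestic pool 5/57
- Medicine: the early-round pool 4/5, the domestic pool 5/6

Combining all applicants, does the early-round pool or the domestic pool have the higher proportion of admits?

Law: the early-round pool 2/10 = 20.0%, the domestic pool 4/17 = 23.5% → the domestic pool
Engineering: the early-round pool 9/47 = 19.1%, the domestic pool 5/57 = 8.8% → the early-round pool
Medicine: the early-round pool 4/5 = 80.0%, the domestic pool 5/6 = 83.3% → the domestic pool
Overall: the early-round pool 15/62 = 24.2%, the domestic pool 14/80 = 17.5% → the early-round pool
(Neither sweeps every department group, but the early-round pool has the higher pooled rate.)

the early-round pool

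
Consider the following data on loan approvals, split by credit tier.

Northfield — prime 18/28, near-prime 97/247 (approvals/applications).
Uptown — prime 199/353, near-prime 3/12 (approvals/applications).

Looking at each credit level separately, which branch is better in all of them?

Prime: Northfield 18/28 = 64.3%, Uptown 199/353 = 56.4% → Northfield
Near-prime: Northfield 97/247 = 39.3%, Uptown 3/12 = 25.0% → Northfield
Northfield has the higher rate in both groups.

Northfield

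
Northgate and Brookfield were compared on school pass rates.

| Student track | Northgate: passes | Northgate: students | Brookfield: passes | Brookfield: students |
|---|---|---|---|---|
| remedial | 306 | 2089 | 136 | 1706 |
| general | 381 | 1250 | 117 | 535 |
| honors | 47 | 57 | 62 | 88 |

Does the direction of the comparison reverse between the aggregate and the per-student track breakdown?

No

Remedial: Northgate 306/2089 = 14.6%, Brookfield 136/1706 = 8.0% → Northgate
General: Northgate 381/1250 = 30.5%, Brookfield 117/535 = 21.9% → Northgate
Honors: Northgate 47/57 = 82.5%, Brookfield 62/88 = 70.5% → Northgate
Overall: Northgate 734/3396 = 21.6%, Brookfield 315/2329 = 13.5% → Northgate
Northgate wins overall and in every student group — no reversal.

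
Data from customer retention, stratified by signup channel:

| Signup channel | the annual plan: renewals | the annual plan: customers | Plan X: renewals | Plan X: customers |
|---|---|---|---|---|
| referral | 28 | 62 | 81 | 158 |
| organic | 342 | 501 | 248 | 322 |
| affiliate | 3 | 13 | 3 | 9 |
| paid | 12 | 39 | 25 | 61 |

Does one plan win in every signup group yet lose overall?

Referral: the annual plan 28/62 = 45.2%, Plan X 81/158 = 51.3% → Plan X
Organic: the annual plan 342/501 = 68.3%, Plan X 248/322 = 77.0% → Plan X
Affiliate: the annual plan 3/13 = 23.1%, Plan X 3/9 = 33.3% → Plan X
Paid: the annual plan 12/39 = 30.8%, Plan X 25/61 = 41.0% → Plan X
Overall: the annual plan 385/615 = 62.6%, Plan X 357/550 = 64.9% → Plan X
Plan X wins overall and in every signup group — no reversal.

No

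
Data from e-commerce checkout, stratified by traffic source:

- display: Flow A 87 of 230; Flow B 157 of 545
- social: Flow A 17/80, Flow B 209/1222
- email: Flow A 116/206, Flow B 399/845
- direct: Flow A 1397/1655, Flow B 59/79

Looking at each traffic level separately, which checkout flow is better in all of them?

Flow A

Display: Flow A 87/230 = 37.8%, Flow B 157/545 = 28.8% → Flow A
Social: Flow A 17/80 = 21.2%, Flow B 209/1222 = 17.1% → Flow A
Email: Flow A 116/206 = 56.3%, Flow B 399/845 = 47.2% → Flow A
Direct: Flow A 1397/1655 = 84.4%, Flow B 59/79 = 74.7% → Flow A
Flow A has the higher rate in all 4 groups.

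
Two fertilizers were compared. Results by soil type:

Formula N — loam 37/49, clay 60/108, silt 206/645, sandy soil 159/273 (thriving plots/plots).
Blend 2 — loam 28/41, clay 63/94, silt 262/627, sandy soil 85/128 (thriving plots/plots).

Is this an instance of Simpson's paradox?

No

Loam: Formula N 37/49 = 75.5%, Blend 2 28/41 = 68.3% → Formula N
Clay: Formula N 60/108 = 55.6%, Blend 2 63/94 = 67.0% → Blend 2
Silt: Formula N 206/645 = 31.9%, Blend 2 262/627 = 41.8% → Blend 2
Sandy soil: Formula N 159/273 = 58.2%, Blend 2 85/128 = 66.4% → Blend 2
Overall: Formula N 462/1075 = 43.0%, Blend 2 438/890 = 49.2% → Blend 2
Neither sweeps: Formula N wins 1 of 4 groups, Blend 2 wins 3. Blend 2 wins overall but not every group — no Simpson reversal.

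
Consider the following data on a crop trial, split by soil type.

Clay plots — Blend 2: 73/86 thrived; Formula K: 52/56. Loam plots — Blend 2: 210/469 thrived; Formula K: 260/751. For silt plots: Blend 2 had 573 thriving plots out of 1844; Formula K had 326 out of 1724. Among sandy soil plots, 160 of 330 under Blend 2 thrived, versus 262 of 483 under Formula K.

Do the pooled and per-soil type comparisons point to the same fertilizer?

No

Clay: Blend 2 73/86 = 84.9%, Formula K 52/56 = 92.9% → Formula K
Loam: Blend 2 210/469 = 44.8%, Formula K 260/751 = 34.6% → Blend 2
Silt: Blend 2 573/1844 = 31.1%, Formula K 326/1724 = 18.9% → Blend 2
Sandy soil: Blend 2 160/330 = 48.5%, Formula K 262/483 = 54.2% → Formula K
Overall: Blend 2 1016/2729 = 37.2%, Formula K 900/3014 = 29.9% → Blend 2
Neither sweeps: Blend 2 wins 2 of 4 groups, Formula K wins 2. Blend 2 wins overall but not every group — no Simpson reversal.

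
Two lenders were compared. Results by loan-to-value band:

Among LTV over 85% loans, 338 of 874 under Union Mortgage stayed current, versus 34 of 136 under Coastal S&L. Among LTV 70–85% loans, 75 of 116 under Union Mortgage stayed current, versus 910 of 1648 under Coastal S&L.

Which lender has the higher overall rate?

LTV over 85%: Union Mortgage 338/874 = 38.7%, Coastal S&L 34/136 = 25.0% → Union Mortgage
LTV 70–85%: Union Mortgage 75/116 = 64.7%, Coastal S&L 910/1648 = 55.2% → Union Mortgage
Overall: Union Mortgage 413/990 = 41.7%, Coastal S&L 944/1784 = 52.9% → Coastal S&L
(Union Mortgage wins every loan-to-value group but Coastal S&L wins overall — Union Mortgage's loans skew toward the low-rate LTV over 85% group.)

Coastal S&L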